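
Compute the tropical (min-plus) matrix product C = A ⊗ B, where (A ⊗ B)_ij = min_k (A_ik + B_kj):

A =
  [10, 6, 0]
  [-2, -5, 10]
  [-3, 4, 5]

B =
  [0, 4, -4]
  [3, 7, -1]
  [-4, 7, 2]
A ⊗ B =
  [-4, 7, 2]
  [-2, 2, -6]
  [-3, 1, -7]

Apply the min-plus product entry-by-entry:
  C[0][0] = min over k of (A[0][0] + B[0][0] = 10 + 0 = 10, A[0][1] + B[1][0] = 6 + 3 = 9, A[0][2] + B[2][0] = 0 + -4 = -4) = -4 (attained at k = 2)
  C[0][1] = min over k of (A[0][0] + B[0][1] = 10 + 4 = 14, A[0][1] + B[1][1] = 6 + 7 = 13, A[0][2] + B[2][1] = 0 + 7 = 7) = 7 (attained at k = 2)
  C[0][2] = min over k of (A[0][0] + B[0][2] = 10 + -4 = 6, A[0][1] + B[1][2] = 6 + -1 = 5, A[0][2] + B[2][2] = 0 + 2 = 2) = 2 (attained at k = 2)
  C[1][0] = min over k of (A[1][0] + B[0][0] = -2 + 0 = -2, A[1][1] + B[1][0] = -5 + 3 = -2, A[1][2] + B[2][0] = 10 + -4 = 6) = -2 (attained at k = 0)
  C[1][1] = min over k of (A[1][0] + B[0][1] = -2 + 4 = 2, A[1][1] + B[1][1] = -5 + 7 = 2, A[1][2] + B[2][1] = 10 + 7 = 17) = 2 (attained at k = 0)
  C[1][2] = min over k of (A[1][0] + B[0][2] = -2 + -4 = -6, A[1][1] + B[1][2] = -5 + -1 = -6, A[1][2] + B[2][2] = 10 + 2 = 12) = -6 (attained at k = 0)
  C[2][0] = min over k of (A[2][0] + B[0][0] = -3 + 0 = -3, A[2][1] + B[1][0] = 4 + 3 = 7, A[2][2] + B[2][0] = 5 + -4 = 1) = -3 (attained at k = 0)
  C[2][1] = min over k of (A[2][0] + B[0][1] = -3 + 4 = 1, A[2][1] + B[1][1] = 4 + 7 = 11, A[2][2] + B[2][1] = 5 + 7 = 12) = 1 (attained at k = 0)
  C[2][2] = min over k of (A[2][0] + B[0][2] = -3 + -4 = -7, A[2][1] + B[1][2] = 4 + -1 = 3, A[2][2] + B[2][2] = 5 + 2 = 7) = -7 (attained at k = 0)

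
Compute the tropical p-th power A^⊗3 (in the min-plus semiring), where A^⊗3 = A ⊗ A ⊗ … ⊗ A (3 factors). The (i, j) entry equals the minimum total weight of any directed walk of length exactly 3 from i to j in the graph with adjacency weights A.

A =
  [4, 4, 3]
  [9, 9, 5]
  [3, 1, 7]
A^⊗3 =
  [10, 8, 9]
  [12, 12, 11]
  [9, 7, 10]

Each entry (A^⊗3)_ij equals the minimum over all length-3 walks i = v_0 → v_1 → … → v_3 = j of Σ_t A[v_t][v_{t+1}]. For example, for (i, j) = (0, 2) we minimise over 9 possible intermediate vertex sequences; the minimum is 9, attained along the walk 0 → 2 → 0 → 2.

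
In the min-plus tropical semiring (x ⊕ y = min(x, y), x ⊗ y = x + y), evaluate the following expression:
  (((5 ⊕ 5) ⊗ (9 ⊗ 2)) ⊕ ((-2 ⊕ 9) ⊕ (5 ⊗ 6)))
(((5 ⊕ 5) ⊗ (9 ⊗ 2)) ⊕ ((-2 ⊕ 9) ⊕ (5 ⊗ 6))) = -2

Expand innermost to outermost. Recall ⊕ takes the minimum of its arguments and ⊗ takes their sum. Working out the expression (((5 ⊕ 5) ⊗ (9 ⊗ 2)) ⊕ ((-2 ⊕ 9) ⊕ (5 ⊗ 6))) gives -2.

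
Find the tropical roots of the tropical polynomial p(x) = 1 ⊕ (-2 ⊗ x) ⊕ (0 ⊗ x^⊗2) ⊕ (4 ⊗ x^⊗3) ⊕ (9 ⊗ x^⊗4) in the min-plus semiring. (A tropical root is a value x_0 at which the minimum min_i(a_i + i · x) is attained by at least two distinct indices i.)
Roots: {-5, -4, -2, 3}

Each tropical root is a break point of the lower envelope of the lines y = a_i + i · x (there are 5 lines, with slopes 0, 1, ..., 4). Only the lines that attain the minimum somewhere contribute to roots; other lines are dominated. Here the surviving (envelope) indices are i = 4, i = 3, i = 2, i = 1, i = 0.
Intersections between consecutive envelope lines give the roots: for adjacent envelope indices i < j the intersection is x = (a_i − a_j) / (j − i). Reading off the sorted break points: {-5, -4, -2, 3}.
Verification: at each break x_0, at least two indices attain the minimum of min_i(a_i + i · x_0).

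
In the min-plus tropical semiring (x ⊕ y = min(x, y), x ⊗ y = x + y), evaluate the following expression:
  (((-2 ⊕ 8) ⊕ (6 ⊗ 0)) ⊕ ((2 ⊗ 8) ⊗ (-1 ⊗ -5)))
(((-2 ⊕ 8) ⊕ (6 ⊗ 0)) ⊕ ((2 ⊗ 8) ⊗ (-1 ⊗ -5))) = -2

Expand innermost to outermost. Recall ⊕ takes the minimum of its arguments and ⊗ takes their sum. Working out the expression (((-2 ⊕ 8) ⊕ (6 ⊗ 0)) ⊕ ((2 ⊗ 8) ⊗ (-1 ⊗ -5))) gives -2.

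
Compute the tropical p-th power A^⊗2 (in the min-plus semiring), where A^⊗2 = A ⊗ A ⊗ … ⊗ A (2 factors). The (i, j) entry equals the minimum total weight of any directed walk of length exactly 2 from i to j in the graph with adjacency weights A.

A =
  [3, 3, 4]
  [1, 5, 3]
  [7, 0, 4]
A^⊗2 =
  [4, 4, 6]
  [4, 3, 5]
  [1, 4, 3]

Each entry (A^⊗2)_ij equals the minimum over all length-2 walks i = v_0 → v_1 → … → v_2 = j of Σ_t A[v_t][v_{t+1}]. For example, for (i, j) = (0, 2) we minimise over 3 possible intermediate vertex sequences; the minimum is 6, attained along the walk 0 → 1 → 2.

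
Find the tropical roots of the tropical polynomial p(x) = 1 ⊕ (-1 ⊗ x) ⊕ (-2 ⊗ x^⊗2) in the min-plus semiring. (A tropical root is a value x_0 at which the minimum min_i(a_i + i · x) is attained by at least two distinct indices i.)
Roots: {1, 2}

Each tropical root is a break point of the lower envelope of the lines y = a_i + i · x (there are 3 lines, with slopes 0, 1, ..., 2). Only the lines that attain the minimum somewhere contribute to roots; other lines are dominated. Here the surviving (envelope) indices are i = 2, i = 1, i = 0.
Intersections between consecutive envelope lines give the roots: for adjacent envelope indices i < j the intersection is x = (a_i − a_j) / (j − i). Reading off the sorted break points: {1, 2}.
Verification: at each break x_0, at least two indices attain the minimum of min_i(a_i + i · x_0).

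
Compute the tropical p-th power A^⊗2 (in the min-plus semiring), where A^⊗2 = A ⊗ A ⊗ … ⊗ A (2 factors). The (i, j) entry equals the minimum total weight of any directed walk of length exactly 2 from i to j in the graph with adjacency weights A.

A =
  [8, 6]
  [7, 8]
A^⊗2 =
  [13, 14]
  [15, 13]

Each entry (A^⊗2)_ij equals the minimum over all length-2 walks i = v_0 → v_1 → … → v_2 = j of Σ_t A[v_t][v_{t+1}]. For example, for (i, j) = (0, 1) we minimise over 2 possible intermediate vertex sequences; the minimum is 14, attained along the walk 0 → 0 → 1.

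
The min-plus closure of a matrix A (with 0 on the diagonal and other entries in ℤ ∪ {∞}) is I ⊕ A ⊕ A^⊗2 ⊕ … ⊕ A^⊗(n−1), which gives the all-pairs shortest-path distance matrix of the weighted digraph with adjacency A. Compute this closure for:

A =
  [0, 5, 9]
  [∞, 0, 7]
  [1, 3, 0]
Closure =
  [0, 5, 9]
  [8, 0, 7]
  [1, 3, 0]

This is the Floyd-Warshall all-pairs shortest-path computation. For each intermediate vertex k = 0, 1, …, 2, update dist[i][j] ← min(dist[i][j], dist[i][k] + dist[k][j]). The final matrix gives, for each (i, j), the minimum total weight of any directed path from i to j (possibly empty when i = j).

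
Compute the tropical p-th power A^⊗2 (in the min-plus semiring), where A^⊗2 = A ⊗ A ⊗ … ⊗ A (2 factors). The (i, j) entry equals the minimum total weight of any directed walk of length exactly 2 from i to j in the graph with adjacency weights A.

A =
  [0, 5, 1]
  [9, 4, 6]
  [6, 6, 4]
A^⊗2 =
  [0, 5, 1]
  [9, 8, 10]
  [6, 10, 7]

Each entry (A^⊗2)_ij equals the minimum over all length-2 walks i = v_0 → v_1 → … → v_2 = j of Σ_t A[v_t][v_{t+1}]. For example, for (i, j) = (0, 2) we minimise over 3 possible intermediate vertex sequences; the minimum is 1, attained along the walk 0 → 0 → 2.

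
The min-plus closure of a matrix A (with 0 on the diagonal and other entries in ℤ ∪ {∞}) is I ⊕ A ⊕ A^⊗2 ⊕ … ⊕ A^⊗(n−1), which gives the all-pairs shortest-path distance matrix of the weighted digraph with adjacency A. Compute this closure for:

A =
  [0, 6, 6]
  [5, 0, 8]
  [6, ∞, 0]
Closure =
  [0, 6, 6]
  [5, 0, 8]
  [6, 12, 0]

This is the Floyd-Warshall all-pairs shortest-path computation. For each intermediate vertex k = 0, 1, …, 2, update dist[i][j] ← min(dist[i][j], dist[i][k] + dist[k][j]). The final matrix gives, for each (i, j), the minimum total weight of any directed path from i to j (possibly empty when i = j).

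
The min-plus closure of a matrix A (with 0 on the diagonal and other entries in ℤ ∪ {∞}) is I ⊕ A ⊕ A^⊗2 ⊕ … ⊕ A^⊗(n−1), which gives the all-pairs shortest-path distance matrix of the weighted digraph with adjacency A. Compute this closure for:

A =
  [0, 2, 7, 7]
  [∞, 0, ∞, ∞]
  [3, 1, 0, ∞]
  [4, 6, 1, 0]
Closure =
  [0, 2, 7, 7]
  [∞, 0, ∞, ∞]
  [3, 1, 0, 10]
  [4, 2, 1, 0]

This is the Floyd-Warshall all-pairs shortest-path computation. For each intermediate vertex k = 0, 1, …, 3, update dist[i][j] ← min(dist[i][j], dist[i][k] + dist[k][j]). The final matrix gives, for each (i, j), the minimum total weight of any directed path from i to j (possibly empty when i = j).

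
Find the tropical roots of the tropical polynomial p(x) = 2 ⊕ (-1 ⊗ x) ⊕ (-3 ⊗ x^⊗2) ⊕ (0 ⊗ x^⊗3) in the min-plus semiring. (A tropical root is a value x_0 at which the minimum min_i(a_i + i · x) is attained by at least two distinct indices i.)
Roots: {-3, 2, 3}

Each tropical root is a break point of the lower envelope of the lines y = a_i + i · x (there are 4 lines, with slopes 0, 1, ..., 3). Only the lines that attain the minimum somewhere contribute to roots; other lines are dominated. Here the surviving (envelope) indices are i = 3, i = 2, i = 1, i = 0.
Intersections between consecutive envelope lines give the roots: for adjacent envelope indices i < j the intersection is x = (a_i − a_j) / (j − i). Reading off the sorted break points: {-3, 2, 3}.
Verification: at each break x_0, at least two indices attain the minimum of min_i(a_i + i · x_0).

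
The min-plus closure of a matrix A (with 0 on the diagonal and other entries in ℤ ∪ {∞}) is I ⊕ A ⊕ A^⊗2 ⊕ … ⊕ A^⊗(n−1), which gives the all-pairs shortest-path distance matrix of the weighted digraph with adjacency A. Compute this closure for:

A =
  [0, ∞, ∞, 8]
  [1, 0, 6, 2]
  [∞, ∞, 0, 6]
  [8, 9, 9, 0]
Closure =
  [0, 17, 17, 8]
  [1, 0, 6, 2]
  [14, 15, 0, 6]
  [8, 9, 9, 0]

This is the Floyd-Warshall all-pairs shortest-path computation. For each intermediate vertex k = 0, 1, …, 3, update dist[i][j] ← min(dist[i][j], dist[i][k] + dist[k][j]). The final matrix gives, for each (i, j), the minimum total weight of any directed path from i to j (possibly empty when i = j).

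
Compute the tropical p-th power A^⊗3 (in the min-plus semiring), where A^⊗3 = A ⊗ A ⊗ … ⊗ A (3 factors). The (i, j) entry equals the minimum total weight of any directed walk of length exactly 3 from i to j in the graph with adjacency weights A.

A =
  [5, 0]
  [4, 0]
A^⊗3 =
  [4, 0]
  [4, 0]

Each entry (A^⊗3)_ij equals the minimum over all length-3 walks i = v_0 → v_1 → … → v_3 = j of Σ_t A[v_t][v_{t+1}]. For example, for (i, j) = (0, 1) we minimise over 4 possible intermediate vertex sequences; the minimum is 0, attained along the walk 0 → 1 → 1 → 1.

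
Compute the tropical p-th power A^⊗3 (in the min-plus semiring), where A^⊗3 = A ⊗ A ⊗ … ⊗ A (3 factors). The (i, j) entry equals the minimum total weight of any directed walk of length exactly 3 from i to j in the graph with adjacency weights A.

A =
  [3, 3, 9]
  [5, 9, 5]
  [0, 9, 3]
A^⊗3 =
  [8, 9, 11]
  [8, 8, 11]
  [6, 6, 8]

Each entry (A^⊗3)_ij equals the minimum over all length-3 walks i = v_0 → v_1 → … → v_3 = j of Σ_t A[v_t][v_{t+1}]. For example, for (i, j) = (0, 2) we minimise over 9 possible intermediate vertex sequences; the minimum is 11, attained along the walk 0 → 0 → 1 → 2.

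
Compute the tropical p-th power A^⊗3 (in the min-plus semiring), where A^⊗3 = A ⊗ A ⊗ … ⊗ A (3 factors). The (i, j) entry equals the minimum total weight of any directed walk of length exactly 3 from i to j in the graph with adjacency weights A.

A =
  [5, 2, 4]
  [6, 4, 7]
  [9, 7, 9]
A^⊗3 =
  [12, 10, 12]
  [14, 12, 14]
  [17, 15, 17]

Each entry (A^⊗3)_ij equals the minimum over all length-3 walks i = v_0 → v_1 → … → v_3 = j of Σ_t A[v_t][v_{t+1}]. For example, for (i, j) = (0, 2) we minimise over 9 possible intermediate vertex sequences; the minimum is 12, attained along the walk 0 → 1 → 0 → 2.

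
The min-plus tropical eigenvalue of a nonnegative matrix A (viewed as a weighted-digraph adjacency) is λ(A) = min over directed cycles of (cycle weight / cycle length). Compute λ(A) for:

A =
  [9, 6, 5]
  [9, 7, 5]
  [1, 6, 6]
λ(A) = 3

Enumerate directed cycles and compute their means (weight / length). Sample:
  cycle 0 → 0: weight = 9, length = 1, mean = 9/1 ≈ 9.000
  cycle 1 → 1: weight = 7, length = 1, mean = 7/1 ≈ 7.000
  cycle 2 → 2: weight = 6, length = 1, mean = 6/1 ≈ 6.000
  cycle 0 → 1 → 0: weight = 15, length = 2, mean = 15/2 ≈ 7.500
  cycle 0 → 2 → 0: weight = 6, length = 2, mean = 6/2 ≈ 3.000
  cycle 1 → 0 → 1: weight = 15, length = 2, mean = 15/2 ≈ 7.500
Minimum mean = 3.000, attained e.g. along the cycle 0 → 2 → 0 with weight 6 and length 2. So λ(A) = 6/2 = 3.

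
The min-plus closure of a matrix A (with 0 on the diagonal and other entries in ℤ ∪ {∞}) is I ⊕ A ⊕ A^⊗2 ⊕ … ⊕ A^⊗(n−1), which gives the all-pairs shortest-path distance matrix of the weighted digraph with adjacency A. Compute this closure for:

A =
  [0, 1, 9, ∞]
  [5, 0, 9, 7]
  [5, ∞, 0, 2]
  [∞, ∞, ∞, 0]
Closure =
  [0, 1, 9, 8]
  [5, 0, 9, 7]
  [5, 6, 0, 2]
  [∞, ∞, ∞, 0]

This is the Floyd-Warshall all-pairs shortest-path computation. For each intermediate vertex k = 0, 1, …, 3, update dist[i][j] ← min(dist[i][j], dist[i][k] + dist[k][j]). The final matrix gives, for each (i, j), the minimum total weight of any directed path from i to j (possibly empty when i = j).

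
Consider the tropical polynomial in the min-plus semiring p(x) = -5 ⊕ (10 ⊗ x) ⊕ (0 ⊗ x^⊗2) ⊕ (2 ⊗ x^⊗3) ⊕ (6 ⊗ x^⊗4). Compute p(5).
p(5) = -5

A tropical monomial a ⊗ x^⊗i evaluates to a + i · x. Evaluating each term at x = 5:
  Term 0 contributes -5 + 0 · 5 = -5
  Term 1 contributes 10 + 1 · 5 = 15
  Term 2 contributes 0 + 2 · 5 = 10
  Term 3 contributes 2 + 3 · 5 = 17
  Term 4 contributes 6 + 4 · 5 = 26
p(5) = ⊕ of these = min[-5, 15, 10, 17, 26] = -5.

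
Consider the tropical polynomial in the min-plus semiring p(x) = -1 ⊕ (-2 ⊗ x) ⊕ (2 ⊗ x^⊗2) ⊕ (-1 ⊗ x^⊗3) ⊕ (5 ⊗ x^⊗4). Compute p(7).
p(7) = -1

A tropical monomial a ⊗ x^⊗i evaluates to a + i · x. Evaluating each term at x = 7:
  Term 0 contributes -1 + 0 · 7 = -1
  Term 1 contributes -2 + 1 · 7 = 5
  Term 2 contributes 2 + 2 · 7 = 16
  Term 3 contributes -1 + 3 · 7 = 20
  Term 4 contributes 5 + 4 · 7 = 33
p(7) = ⊕ of these = min[-1, 5, 16, 20, 33] = -1.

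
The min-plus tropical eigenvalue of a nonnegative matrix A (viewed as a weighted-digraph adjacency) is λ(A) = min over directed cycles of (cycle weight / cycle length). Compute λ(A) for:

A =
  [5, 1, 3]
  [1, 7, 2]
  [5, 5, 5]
λ(A) = 1

Enumerate directed cycles and compute their means (weight / length). Sample:
  cycle 0 → 0: weight = 5, length = 1, mean = 5/1 ≈ 5.000
  cycle 1 → 1: weight = 7, length = 1, mean = 7/1 ≈ 7.000
  cycle 2 → 2: weight = 5, length = 1, mean = 5/1 ≈ 5.000
  cycle 0 → 1 → 0: weight = 2, length = 2, mean = 2/2 ≈ 1.000
  cycle 0 → 2 → 0: weight = 8, length = 2, mean = 8/2 ≈ 4.000
  cycle 1 → 0 → 1: weight = 2, length = 2, mean = 2/2 ≈ 1.000
Minimum mean = 1.000, attained e.g. along the cycle 0 → 1 → 0 with weight 2 and length 2. So λ(A) = 2/2 = 1.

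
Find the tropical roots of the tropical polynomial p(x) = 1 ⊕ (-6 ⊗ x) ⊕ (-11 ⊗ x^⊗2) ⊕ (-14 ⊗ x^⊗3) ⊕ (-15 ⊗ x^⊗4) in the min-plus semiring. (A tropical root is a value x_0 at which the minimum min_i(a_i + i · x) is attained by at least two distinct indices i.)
Roots: {1, 3, 5, 7}

Each tropical root is a break point of the lower envelope of the lines y = a_i + i · x (there are 5 lines, with slopes 0, 1, ..., 4). Only the lines that attain the minimum somewhere contribute to roots; other lines are dominated. Here the surviving (envelope) indices are i = 4, i = 3, i = 2, i = 1, i = 0.
Intersections between consecutive envelope lines give the roots: for adjacent envelope indices i < j the intersection is x = (a_i − a_j) / (j − i). Reading off the sorted break points: {1, 3, 5, 7}.
Verification: at each break x_0, at least two indices attain the minimum of min_i(a_i + i · x_0).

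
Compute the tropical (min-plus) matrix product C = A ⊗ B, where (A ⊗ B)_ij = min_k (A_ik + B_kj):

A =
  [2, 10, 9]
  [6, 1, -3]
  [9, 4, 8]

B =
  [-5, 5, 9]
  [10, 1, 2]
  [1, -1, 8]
A ⊗ B =
  [-3, 7, 11]
  [-2, -4, 3]
  [4, 5, 6]

Apply the min-plus product entry-by-entry:
  C[0][0] = min over k of (A[0][0] + B[0][0] = 2 + -5 = -3, A[0][1] + B[1][0] = 10 + 10 = 20, A[0][2] + B[2][0] = 9 + 1 = 10) = -3 (attained at k = 0)
  C[0][1] = min over k of (A[0][0] + B[0][1] = 2 + 5 = 7, A[0][1] + B[1][1] = 10 + 1 = 11, A[0][2] + B[2][1] = 9 + -1 = 8) = 7 (attained at k = 0)
  C[0][2] = min over k of (A[0][0] + B[0][2] = 2 + 9 = 11, A[0][1] + B[1][2] = 10 + 2 = 12, A[0][2] + B[2][2] = 9 + 8 = 17) = 11 (attained at k = 0)
  C[1][0] = min over k of (A[1][0] + B[0][0] = 6 + -5 = 1, A[1][1] + B[1][0] = 1 + 10 = 11, A[1][2] + B[2][0] = -3 + 1 = -2) = -2 (attained at k = 2)
  C[1][1] = min over k of (A[1][0] + B[0][1] = 6 + 5 = 11, A[1][1] + B[1][1] = 1 + 1 = 2, A[1][2] + B[2][1] = -3 + -1 = -4) = -4 (attained at k = 2)
  C[1][2] = min over k of (A[1][0] + B[0][2] = 6 + 9 = 15, A[1][1] + B[1][2] = 1 + 2 = 3, A[1][2] + B[2][2] = -3 + 8 = 5) = 3 (attained at k = 1)
  C[2][0] = min over k of (A[2][0] + B[0][0] = 9 + -5 = 4, A[2][1] + B[1][0] = 4 + 10 = 14, A[2][2] + B[2][0] = 8 + 1 = 9) = 4 (attained at k = 0)
  C[2][1] = min over k of (A[2][0] + B[0][1] = 9 + 5 = 14, A[2][1] + B[1][1] = 4 + 1 = 5, A[2][2] + B[2][1] = 8 + -1 = 7) = 5 (attained at k = 1)
  C[2][2] = min over k of (A[2][0] + B[0][2] = 9 + 9 = 18, A[2][1] + B[1][2] = 4 + 2 = 6, A[2][2] + B[2][2] = 8 + 8 = 16) = 6 (attained at k = 1)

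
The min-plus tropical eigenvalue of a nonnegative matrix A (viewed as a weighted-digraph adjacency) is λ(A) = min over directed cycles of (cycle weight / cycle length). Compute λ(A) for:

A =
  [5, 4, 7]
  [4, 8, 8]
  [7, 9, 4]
λ(A) = 4

Enumerate directed cycles and compute their means (weight / length). Sample:
  cycle 0 → 0: weight = 5, length = 1, mean = 5/1 ≈ 5.000
  cycle 1 → 1: weight = 8, length = 1, mean = 8/1 ≈ 8.000
  cycle 2 → 2: weight = 4, length = 1, mean = 4/1 ≈ 4.000
  cycle 0 → 1 → 0: weight = 8, length = 2, mean = 8/2 ≈ 4.000
  cycle 0 → 2 → 0: weight = 14, length = 2, mean = 14/2 ≈ 7.000
  cycle 1 → 0 → 1: weight = 8, length = 2, mean = 8/2 ≈ 4.000
Minimum mean = 4.000, attained e.g. along the cycle 2 → 2 with weight 4 and length 1. So λ(A) = 4/1 = 4.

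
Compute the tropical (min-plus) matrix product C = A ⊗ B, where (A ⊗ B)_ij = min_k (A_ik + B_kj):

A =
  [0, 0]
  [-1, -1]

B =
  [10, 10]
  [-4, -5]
A ⊗ B =
  [-4, -5]
  [-5, -6]

Apply the min-plus product entry-by-entry:
  C[0][0] = min over k of (A[0][0] + B[0][0] = 0 + 10 = 10, A[0][1] + B[1][0] = 0 + -4 = -4) = -4 (attained at k = 1)
  C[0][1] = min over k of (A[0][0] + B[0][1] = 0 + 10 = 10, A[0][1] + B[1][1] = 0 + -5 = -5) = -5 (attained at k = 1)
  C[1][0] = min over k of (A[1][0] + B[0][0] = -1 + 10 = 9, A[1][1] + B[1][0] = -1 + -4 = -5) = -5 (attained at k = 1)
  C[1][1] = min over k of (A[1][0] + B[0][1] = -1 + 10 = 9, A[1][1] + B[1][1] = -1 + -5 = -6) = -6 (attained at k = 1)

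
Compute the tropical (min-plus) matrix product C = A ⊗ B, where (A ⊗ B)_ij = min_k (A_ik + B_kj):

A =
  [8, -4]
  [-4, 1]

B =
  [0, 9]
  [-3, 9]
A ⊗ B =
  [-7, 5]
  [-4, 5]

Apply the min-plus product entry-by-entry:
  C[0][0] = min over k of (A[0][0] + B[0][0] = 8 + 0 = 8, A[0][1] + B[1][0] = -4 + -3 = -7) = -7 (attained at k = 1)
  C[0][1] = min over k of (A[0][0] + B[0][1] = 8 + 9 = 17, A[0][1] + B[1][1] = -4 + 9 = 5) = 5 (attained at k = 1)
  C[1][0] = min over k of (A[1][0] + B[0][0] = -4 + 0 = -4, A[1][1] + B[1][0] = 1 + -3 = -2) = -4 (attained at k = 0)
  C[1][1] = min over k of (A[1][0] + B[0][1] = -4 + 9 = 5, A[1][1] + B[1][1] = 1 + 9 = 10) = 5 (attained at k = 0)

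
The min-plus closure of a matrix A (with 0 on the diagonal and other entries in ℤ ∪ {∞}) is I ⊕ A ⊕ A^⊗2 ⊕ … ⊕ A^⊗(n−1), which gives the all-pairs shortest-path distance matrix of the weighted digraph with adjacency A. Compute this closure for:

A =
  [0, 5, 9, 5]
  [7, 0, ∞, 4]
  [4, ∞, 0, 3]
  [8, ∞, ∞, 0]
Closure =
  [0, 5, 9, 5]
  [7, 0, 16, 4]
  [4, 9, 0, 3]
  [8, 13, 17, 0]

This is the Floyd-Warshall all-pairs shortest-path computation. For each intermediate vertex k = 0, 1, …, 3, update dist[i][j] ← min(dist[i][j], dist[i][k] + dist[k][j]). The final matrix gives, for each (i, j), the minimum total weight of any directed path from i to j (possibly empty when i = j).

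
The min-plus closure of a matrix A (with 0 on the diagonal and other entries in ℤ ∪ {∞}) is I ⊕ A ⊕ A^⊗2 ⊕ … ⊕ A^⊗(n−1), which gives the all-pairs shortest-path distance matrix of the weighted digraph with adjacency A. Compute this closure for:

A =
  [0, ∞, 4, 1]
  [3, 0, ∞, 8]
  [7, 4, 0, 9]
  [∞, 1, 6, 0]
Closure =
  [0, 2, 4, 1]
  [3, 0, 7, 4]
  [7, 4, 0, 8]
  [4, 1, 6, 0]

This is the Floyd-Warshall all-pairs shortest-path computation. For each intermediate vertex k = 0, 1, …, 3, update dist[i][j] ← min(dist[i][j], dist[i][k] + dist[k][j]). The final matrix gives, for each (i, j), the minimum total weight of any directed path from i to j (possibly empty when i = j).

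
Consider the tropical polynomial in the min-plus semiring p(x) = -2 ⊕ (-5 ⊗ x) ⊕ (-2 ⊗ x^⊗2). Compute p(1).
p(1) = -4

A tropical monomial a ⊗ x^⊗i evaluates to a + i · x. Evaluating each term at x = 1:
  Term 0 contributes -2 + 0 · 1 = -2
  Term 1 contributes -5 + 1 · 1 = -4
  Term 2 contributes -2 + 2 · 1 = 0
p(1) = ⊕ of these = min[-2, -4, 0] = -4.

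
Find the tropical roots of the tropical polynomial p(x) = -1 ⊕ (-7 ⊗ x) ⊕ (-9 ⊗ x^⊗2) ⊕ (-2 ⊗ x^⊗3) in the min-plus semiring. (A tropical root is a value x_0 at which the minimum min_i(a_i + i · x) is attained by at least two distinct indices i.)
Roots: {-7, 2, 6}

Each tropical root is a break point of the lower envelope of the lines y = a_i + i · x (there are 4 lines, with slopes 0, 1, ..., 3). Only the lines that attain the minimum somewhere contribute to roots; other lines are dominated. Here the surviving (envelope) indices are i = 3, i = 2, i = 1, i = 0.
Intersections between consecutive envelope lines give the roots: for adjacent envelope indices i < j the intersection is x = (a_i − a_j) / (j − i). Reading off the sorted break points: {-7, 2, 6}.
Verification: at each break x_0, at least two indices attain the minimum of min_i(a_i + i · x_0).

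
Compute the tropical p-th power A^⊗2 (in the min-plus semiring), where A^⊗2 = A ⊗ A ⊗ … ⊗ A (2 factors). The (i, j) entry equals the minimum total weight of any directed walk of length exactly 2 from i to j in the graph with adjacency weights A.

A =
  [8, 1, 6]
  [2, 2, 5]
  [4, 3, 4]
A^⊗2 =
  [3, 3, 6]
  [4, 3, 7]
  [5, 5, 8]

Each entry (A^⊗2)_ij equals the minimum over all length-2 walks i = v_0 → v_1 → … → v_2 = j of Σ_t A[v_t][v_{t+1}]. For example, for (i, j) = (0, 2) we minimise over 3 possible intermediate vertex sequences; the minimum is 6, attained along the walk 0 → 1 → 2.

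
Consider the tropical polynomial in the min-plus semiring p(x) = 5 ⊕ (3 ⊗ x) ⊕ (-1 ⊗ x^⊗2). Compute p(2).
p(2) = 3

A tropical monomial a ⊗ x^⊗i evaluates to a + i · x. Evaluating each term at x = 2:
  Term 0 contributes 5 + 0 · 2 = 5
  Term 1 contributes 3 + 1 · 2 = 5
  Term 2 contributes -1 + 2 · 2 = 3
p(2) = ⊕ of these = min[5, 5, 3] = 3.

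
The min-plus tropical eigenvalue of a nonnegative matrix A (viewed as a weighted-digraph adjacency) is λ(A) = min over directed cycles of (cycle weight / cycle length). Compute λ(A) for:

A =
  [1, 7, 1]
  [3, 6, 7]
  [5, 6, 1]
λ(A) = 1

Enumerate directed cycles and compute their means (weight / length). Sample:
  cycle 0 → 0: weight = 1, length = 1, mean = 1/1 ≈ 1.000
  cycle 1 → 1: weight = 6, length = 1, mean = 6/1 ≈ 6.000
  cycle 2 → 2: weight = 1, length = 1, mean = 1/1 ≈ 1.000
  cycle 0 → 1 → 0: weight = 10, length = 2, mean = 10/2 ≈ 5.000
  cycle 0 → 2 → 0: weight = 6, length = 2, mean = 6/2 ≈ 3.000
  cycle 1 → 0 → 1: weight = 10, length = 2, mean = 10/2 ≈ 5.000
Minimum mean = 1.000, attained e.g. along the cycle 0 → 0 with weight 1 and length 1. So λ(A) = 1/1 = 1.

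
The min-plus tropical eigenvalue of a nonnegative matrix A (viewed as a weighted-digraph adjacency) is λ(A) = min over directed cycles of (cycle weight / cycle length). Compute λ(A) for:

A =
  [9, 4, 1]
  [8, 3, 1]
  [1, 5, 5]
λ(A) = 1

Enumerate directed cycles and compute their means (weight / length). Sample:
  cycle 0 → 0: weight = 9, length = 1, mean = 9/1 ≈ 9.000
  cycle 1 → 1: weight = 3, length = 1, mean = 3/1 ≈ 3.000
  cycle 2 → 2: weight = 5, length = 1, mean = 5/1 ≈ 5.000
  cycle 0 → 1 → 0: weight = 12, length = 2, mean = 12/2 ≈ 6.000
  cycle 0 → 2 → 0: weight = 2, length = 2, mean = 2/2 ≈ 1.000
  cycle 1 → 0 → 1: weight = 12, length = 2, mean = 12/2 ≈ 6.000
Minimum mean = 1.000, attained e.g. along the cycle 0 → 2 → 0 with weight 2 and length 2. So λ(A) = 2/2 = 1.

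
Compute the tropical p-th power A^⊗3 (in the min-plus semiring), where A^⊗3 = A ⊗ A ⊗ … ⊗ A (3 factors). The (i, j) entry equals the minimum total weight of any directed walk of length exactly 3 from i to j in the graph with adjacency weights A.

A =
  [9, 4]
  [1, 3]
A^⊗3 =
  [8, 9]
  [6, 8]

Each entry (A^⊗3)_ij equals the minimum over all length-3 walks i = v_0 → v_1 → … → v_3 = j of Σ_t A[v_t][v_{t+1}]. For example, for (i, j) = (0, 1) we minimise over 4 possible intermediate vertex sequences; the minimum is 9, attained along the walk 0 → 1 → 0 → 1.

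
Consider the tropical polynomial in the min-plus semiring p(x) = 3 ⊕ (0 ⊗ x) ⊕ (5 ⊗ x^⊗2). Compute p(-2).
p(-2) = -2

A tropical monomial a ⊗ x^⊗i evaluates to a + i · x. Evaluating each term at x = -2:
  Term 0 contributes 3 + 0 · -2 = 3
  Term 1 contributes 0 + 1 · -2 = -2
  Term 2 contributes 5 + 2 · -2 = 1
p(-2) = ⊕ of these = min[3, -2, 1] = -2.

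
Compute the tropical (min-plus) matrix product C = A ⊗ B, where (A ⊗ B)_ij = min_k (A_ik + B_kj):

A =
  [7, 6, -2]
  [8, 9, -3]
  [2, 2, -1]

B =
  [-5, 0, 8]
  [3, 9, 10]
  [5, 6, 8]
A ⊗ B =
  [2, 4, 6]
  [2, 3, 5]
  [-3, 2, 7]

Apply the min-plus product entry-by-entry:
  C[0][0] = min over k of (A[0][0] + B[0][0] = 7 + -5 = 2, A[0][1] + B[1][0] = 6 + 3 = 9, A[0][2] + B[2][0] = -2 + 5 = 3) = 2 (attained at k = 0)
  C[0][1] = min over k of (A[0][0] + B[0][1] = 7 + 0 = 7, A[0][1] + B[1][1] = 6 + 9 = 15, A[0][2] + B[2][1] = -2 + 6 = 4) = 4 (attained at k = 2)
  C[0][2] = min over k of (A[0][0] + B[0][2] = 7 + 8 = 15, A[0][1] + B[1][2] = 6 + 10 = 16, A[0][2] + B[2][2] = -2 + 8 = 6) = 6 (attained at k = 2)
  C[1][0] = min over k of (A[1][0] + B[0][0] = 8 + -5 = 3, A[1][1] + B[1][0] = 9 + 3 = 12, A[1][2] + B[2][0] = -3 + 5 = 2) = 2 (attained at k = 2)
  C[1][1] = min over k of (A[1][0] + B[0][1] = 8 + 0 = 8, A[1][1] + B[1][1] = 9 + 9 = 18, A[1][2] + B[2][1] = -3 + 6 = 3) = 3 (attained at k = 2)
  C[1][2] = min over k of (A[1][0] + B[0][2] = 8 + 8 = 16, A[1][1] + B[1][2] = 9 + 10 = 19, A[1][2] + B[2][2] = -3 + 8 = 5) = 5 (attained at k = 2)
  C[2][0] = min over k of (A[2][0] + B[0][0] = 2 + -5 = -3, A[2][1] + B[1][0] = 2 + 3 = 5, A[2][2] + B[2][0] = -1 + 5 = 4) = -3 (attained at k = 0)
  C[2][1] = min over k of (A[2][0] + B[0][1] = 2 + 0 = 2, A[2][1] + B[1][1] = 2 + 9 = 11, A[2][2] + B[2][1] = -1 + 6 = 5) = 2 (attained at k = 0)
  C[2][2] = min over k of (A[2][0] + B[0][2] = 2 + 8 = 10, A[2][1] + B[1][2] = 2 + 10 = 12, A[2][2] + B[2][2] = -1 + 8 = 7) = 7 (attained at k = 2)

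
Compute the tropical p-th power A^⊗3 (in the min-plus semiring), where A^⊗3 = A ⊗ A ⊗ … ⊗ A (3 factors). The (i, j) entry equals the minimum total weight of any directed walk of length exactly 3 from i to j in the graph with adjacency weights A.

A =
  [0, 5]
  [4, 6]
A^⊗3 =
  [0, 5]
  [4, 9]

Each entry (A^⊗3)_ij equals the minimum over all length-3 walks i = v_0 → v_1 → … → v_3 = j of Σ_t A[v_t][v_{t+1}]. For example, for (i, j) = (0, 1) we minimise over 4 possible intermediate vertex sequences; the minimum is 5, attained along the walk 0 → 0 → 0 → 1.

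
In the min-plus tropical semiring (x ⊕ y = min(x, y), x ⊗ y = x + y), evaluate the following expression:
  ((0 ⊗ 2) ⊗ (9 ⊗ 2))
((0 ⊗ 2) ⊗ (9 ⊗ 2)) = 13

Expand innermost to outermost. Recall ⊕ takes the minimum of its arguments and ⊗ takes their sum. Working out the expression ((0 ⊗ 2) ⊗ (9 ⊗ 2)) gives 13.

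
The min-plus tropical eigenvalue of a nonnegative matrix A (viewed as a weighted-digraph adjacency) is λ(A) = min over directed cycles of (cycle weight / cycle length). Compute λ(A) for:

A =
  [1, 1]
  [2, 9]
λ(A) = 1

Enumerate directed cycles and compute their means (weight / length). Sample:
  cycle 0 → 0: weight = 1, length = 1, mean = 1/1 ≈ 1.000
  cycle 1 → 1: weight = 9, length = 1, mean = 9/1 ≈ 9.000
  cycle 0 → 1 → 0: weight = 3, length = 2, mean = 3/2 ≈ 1.500
  cycle 1 → 0 → 1: weight = 3, length = 2, mean = 3/2 ≈ 1.500
Minimum mean = 1.000, attained e.g. along the cycle 0 → 0 with weight 1 and length 1. So λ(A) = 1/1 = 1.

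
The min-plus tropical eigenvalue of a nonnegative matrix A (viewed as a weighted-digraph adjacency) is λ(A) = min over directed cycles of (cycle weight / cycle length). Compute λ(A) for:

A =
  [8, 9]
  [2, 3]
λ(A) = 3

Enumerate directed cycles and compute their means (weight / length). Sample:
  cycle 0 → 0: weight = 8, length = 1, mean = 8/1 ≈ 8.000
  cycle 1 → 1: weight = 3, length = 1, mean = 3/1 ≈ 3.000
  cycle 0 → 1 → 0: weight = 11, length = 2, mean = 11/2 ≈ 5.500
  cycle 1 → 0 → 1: weight = 11, length = 2, mean = 11/2 ≈ 5.500
Minimum mean = 3.000, attained e.g. along the cycle 1 → 1 with weight 3 and length 1. So λ(A) = 3/1 = 3.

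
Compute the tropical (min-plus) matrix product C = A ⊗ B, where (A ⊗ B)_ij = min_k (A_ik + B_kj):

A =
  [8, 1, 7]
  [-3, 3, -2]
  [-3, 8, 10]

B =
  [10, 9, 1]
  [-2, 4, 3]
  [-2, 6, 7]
A ⊗ B =
  [-1, 5, 4]
  [-4, 4, -2]
  [6, 6, -2]

Apply the min-plus product entry-by-entry:
  C[0][0] = min over k of (A[0][0] + B[0][0] = 8 + 10 = 18, A[0][1] + B[1][0] = 1 + -2 = -1, A[0][2] + B[2][0] = 7 + -2 = 5) = -1 (attained at k = 1)
  C[0][1] = min over k of (A[0][0] + B[0][1] = 8 + 9 = 17, A[0][1] + B[1][1] = 1 + 4 = 5, A[0][2] + B[2][1] = 7 + 6 = 13) = 5 (attained at k = 1)
  C[0][2] = min over k of (A[0][0] + B[0][2] = 8 + 1 = 9, A[0][1] + B[1][2] = 1 + 3 = 4, A[0][2] + B[2][2] = 7 + 7 = 14) = 4 (attained at k = 1)
  C[1][0] = min over k of (A[1][0] + B[0][0] = -3 + 10 = 7, A[1][1] + B[1][0] = 3 + -2 = 1, A[1][2] + B[2][0] = -2 + -2 = -4) = -4 (attained at k = 2)
  C[1][1] = min over k of (A[1][0] + B[0][1] = -3 + 9 = 6, A[1][1] + B[1][1] = 3 + 4 = 7, A[1][2] + B[2][1] = -2 + 6 = 4) = 4 (attained at k = 2)
  C[1][2] = min over k of (A[1][0] + B[0][2] = -3 + 1 = -2, A[1][1] + B[1][2] = 3 + 3 = 6, A[1][2] + B[2][2] = -2 + 7 = 5) = -2 (attained at k = 0)
  C[2][0] = min over k of (A[2][0] + B[0][0] = -3 + 10 = 7, A[2][1] + B[1][0] = 8 + -2 = 6, A[2][2] + B[2][0] = 10 + -2 = 8) = 6 (attained at k = 1)
  C[2][1] = min over k of (A[2][0] + B[0][1] = -3 + 9 = 6, A[2][1] + B[1][1] = 8 + 4 = 12, A[2][2] + B[2][1] = 10 + 6 = 16) = 6 (attained at k = 0)
  C[2][2] = min over k of (A[2][0] + B[0][2] = -3 + 1 = -2, A[2][1] + B[1][2] = 8 + 3 = 11, A[2][2] + B[2][2] = 10 + 7 = 17) = -2 (attained at k = 0)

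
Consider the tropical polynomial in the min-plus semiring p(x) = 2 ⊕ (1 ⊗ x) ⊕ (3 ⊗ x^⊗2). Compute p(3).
p(3) = 2

A tropical monomial a ⊗ x^⊗i evaluates to a + i · x. Evaluating each term at x = 3:
  Term 0 contributes 2 + 0 · 3 = 2
  Term 1 contributes 1 + 1 · 3 = 4
  Term 2 contributes 3 + 2 · 3 = 9
p(3) = ⊕ of these = min[2, 4, 9] = 2.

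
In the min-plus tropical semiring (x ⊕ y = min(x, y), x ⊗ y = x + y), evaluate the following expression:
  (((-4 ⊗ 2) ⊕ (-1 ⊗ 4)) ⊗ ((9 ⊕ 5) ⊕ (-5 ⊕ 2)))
(((-4 ⊗ 2) ⊕ (-1 ⊗ 4)) ⊗ ((9 ⊕ 5) ⊕ (-5 ⊕ 2))) = -7

Expand innermost to outermost. Recall ⊕ takes the minimum of its arguments and ⊗ takes their sum. Working out the expression (((-4 ⊗ 2) ⊕ (-1 ⊗ 4)) ⊗ ((9 ⊕ 5) ⊕ (-5 ⊕ 2))) gives -7.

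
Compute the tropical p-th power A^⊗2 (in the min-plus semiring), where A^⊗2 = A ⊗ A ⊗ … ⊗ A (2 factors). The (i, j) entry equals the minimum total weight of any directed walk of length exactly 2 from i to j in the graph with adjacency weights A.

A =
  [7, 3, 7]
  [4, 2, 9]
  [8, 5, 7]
A^⊗2 =
  [7, 5, 12]
  [6, 4, 11]
  [9, 7, 14]

Each entry (A^⊗2)_ij equals the minimum over all length-2 walks i = v_0 → v_1 → … → v_2 = j of Σ_t A[v_t][v_{t+1}]. For example, for (i, j) = (0, 2) we minimise over 3 possible intermediate vertex sequences; the minimum is 12, attained along the walk 0 → 1 → 2.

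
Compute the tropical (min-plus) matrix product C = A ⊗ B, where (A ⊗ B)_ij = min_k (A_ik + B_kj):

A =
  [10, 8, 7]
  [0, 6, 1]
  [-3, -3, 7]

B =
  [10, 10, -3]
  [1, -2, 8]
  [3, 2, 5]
A ⊗ B =
  [9, 6, 7]
  [4, 3, -3]
  [-2, -5, -6]

Apply the min-plus product entry-by-entry:
  C[0][0] = min over k of (A[0][0] + B[0][0] = 10 + 10 = 20, A[0][1] + B[1][0] = 8 + 1 = 9, A[0][2] + B[2][0] = 7 + 3 = 10) = 9 (attained at k = 1)
  C[0][1] = min over k of (A[0][0] + B[0][1] = 10 + 10 = 20, A[0][1] + B[1][1] = 8 + -2 = 6, A[0][2] + B[2][1] = 7 + 2 = 9) = 6 (attained at k = 1)
  C[0][2] = min over k of (A[0][0] + B[0][2] = 10 + -3 = 7, A[0][1] + B[1][2] = 8 + 8 = 16, A[0][2] + B[2][2] = 7 + 5 = 12) = 7 (attained at k = 0)
  C[1][0] = min over k of (A[1][0] + B[0][0] = 0 + 10 = 10, A[1][1] + B[1][0] = 6 + 1 = 7, A[1][2] + B[2][0] = 1 + 3 = 4) = 4 (attained at k = 2)
  C[1][1] = min over k of (A[1][0] + B[0][1] = 0 + 10 = 10, A[1][1] + B[1][1] = 6 + -2 = 4, A[1][2] + B[2][1] = 1 + 2 = 3) = 3 (attained at k = 2)
  C[1][2] = min over k of (A[1][0] + B[0][2] = 0 + -3 = -3, A[1][1] + B[1][2] = 6 + 8 = 14, A[1][2] + B[2][2] = 1 + 5 = 6) = -3 (attained at k = 0)
  C[2][0] = min over k of (A[2][0] + B[0][0] = -3 + 10 = 7, A[2][1] + B[1][0] = -3 + 1 = -2, A[2][2] + B[2][0] = 7 + 3 = 10) = -2 (attained at k = 1)
  C[2][1] = min over k of (A[2][0] + B[0][1] = -3 + 10 = 7, A[2][1] + B[1][1] = -3 + -2 = -5, A[2][2] + B[2][1] = 7 + 2 = 9) = -5 (attained at k = 1)
  C[2][2] = min over k of (A[2][0] + B[0][2] = -3 + -3 = -6, A[2][1] + B[1][2] = -3 + 8 = 5, A[2][2] + B[2][2] = 7 + 5 = 12) = -6 (attained at k = 0)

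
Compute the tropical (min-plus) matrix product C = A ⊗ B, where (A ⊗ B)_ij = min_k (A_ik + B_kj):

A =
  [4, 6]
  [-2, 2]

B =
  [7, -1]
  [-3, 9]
A ⊗ B =
  [3, 3]
  [-1, -3]

Apply the min-plus product entry-by-entry:
  C[0][0] = min over k of (A[0][0] + B[0][0] = 4 + 7 = 11, A[0][1] + B[1][0] = 6 + -3 = 3) = 3 (attained at k = 1)
  C[0][1] = min over k of (A[0][0] + B[0][1] = 4 + -1 = 3, A[0][1] + B[1][1] = 6 + 9 = 15) = 3 (attained at k = 0)
  C[1][0] = min over k of (A[1][0] + B[0][0] = -2 + 7 = 5, A[1][1] + B[1][0] = 2 + -3 = -1) = -1 (attained at k = 1)
  C[1][1] = min over k of (A[1][0] + B[0][1] = -2 + -1 = -3, A[1][1] + B[1][1] = 2 + 9 = 11) = -3 (attained at k = 0)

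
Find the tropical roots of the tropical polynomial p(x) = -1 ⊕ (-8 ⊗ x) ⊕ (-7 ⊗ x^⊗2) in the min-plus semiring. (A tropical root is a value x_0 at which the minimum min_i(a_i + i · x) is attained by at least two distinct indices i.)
Roots: {-1, 7}

Each tropical root is a break point of the lower envelope of the lines y = a_i + i · x (there are 3 lines, with slopes 0, 1, ..., 2). Only the lines that attain the minimum somewhere contribute to roots; other lines are dominated. Here the surviving (envelope) indices are i = 2, i = 1, i = 0.
Intersections between consecutive envelope lines give the roots: for adjacent envelope indices i < j the intersection is x = (a_i − a_j) / (j − i). Reading off the sorted break points: {-1, 7}.
Verification: at each break x_0, at least two indices attain the minimum of min_i(a_i + i · x_0).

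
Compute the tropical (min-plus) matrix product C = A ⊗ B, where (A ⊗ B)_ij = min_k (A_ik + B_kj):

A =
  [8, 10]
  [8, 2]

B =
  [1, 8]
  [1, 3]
A ⊗ B =
  [9, 13]
  [3, 5]

Apply the min-plus product entry-by-entry:
  C[0][0] = min over k of (A[0][0] + B[0][0] = 8 + 1 = 9, A[0][1] + B[1][0] = 10 + 1 = 11) = 9 (attained at k = 0)
  C[0][1] = min over k of (A[0][0] + B[0][1] = 8 + 8 = 16, A[0][1] + B[1][1] = 10 + 3 = 13) = 13 (attained at k = 1)
  C[1][0] = min over k of (A[1][0] + B[0][0] = 8 + 1 = 9, A[1][1] + B[1][0] = 2 + 1 = 3) = 3 (attained at k = 1)
  C[1][1] = min over k of (A[1][0] + B[0][1] = 8 + 8 = 16, A[1][1] + B[1][1] = 2 + 3 = 5) = 5 (attained at k = 1)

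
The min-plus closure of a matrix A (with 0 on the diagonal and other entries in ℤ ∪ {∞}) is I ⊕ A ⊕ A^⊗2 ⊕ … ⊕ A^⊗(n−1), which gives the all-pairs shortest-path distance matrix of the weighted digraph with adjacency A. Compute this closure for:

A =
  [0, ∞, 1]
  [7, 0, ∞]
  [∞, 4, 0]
Closure =
  [0, 5, 1]
  [7, 0, 8]
  [11, 4, 0]

This is the Floyd-Warshall all-pairs shortest-path computation. For each intermediate vertex k = 0, 1, …, 2, update dist[i][j] ← min(dist[i][j], dist[i][k] + dist[k][j]). The final matrix gives, for each (i, j), the minimum total weight of any directed path from i to j (possibly empty when i = j).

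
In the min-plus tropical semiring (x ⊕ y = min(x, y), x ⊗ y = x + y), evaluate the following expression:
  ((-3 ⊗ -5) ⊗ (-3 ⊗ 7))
((-3 ⊗ -5) ⊗ (-3 ⊗ 7)) = -4

Expand innermost to outermost. Recall ⊕ takes the minimum of its arguments and ⊗ takes their sum. Working out the expression ((-3 ⊗ -5) ⊗ (-3 ⊗ 7)) gives -4.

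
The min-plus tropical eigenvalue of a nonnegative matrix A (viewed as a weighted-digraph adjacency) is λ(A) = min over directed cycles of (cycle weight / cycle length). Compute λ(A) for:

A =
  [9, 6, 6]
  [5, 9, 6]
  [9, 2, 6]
λ(A) = 4

Enumerate directed cycles and compute their means (weight / length). Sample:
  cycle 0 → 0: weight = 9, length = 1, mean = 9/1 ≈ 9.000
  cycle 1 → 1: weight = 9, length = 1, mean = 9/1 ≈ 9.000
  cycle 2 → 2: weight = 6, length = 1, mean = 6/1 ≈ 6.000
  cycle 0 → 1 → 0: weight = 11, length = 2, mean = 11/2 ≈ 5.500
  cycle 0 → 2 → 0: weight = 15, length = 2, mean = 15/2 ≈ 7.500
  cycle 1 → 0 → 1: weight = 11, length = 2, mean = 11/2 ≈ 5.500
Minimum mean = 4.000, attained e.g. along the cycle 1 → 2 → 1 with weight 8 and length 2. So λ(A) = 8/2 = 4.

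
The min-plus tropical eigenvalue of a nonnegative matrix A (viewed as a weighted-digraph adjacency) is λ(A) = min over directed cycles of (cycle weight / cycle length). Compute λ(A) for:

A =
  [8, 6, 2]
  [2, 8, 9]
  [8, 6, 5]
λ(A) = 10/3

Enumerate directed cycles and compute their means (weight / length). Sample:
  cycle 0 → 0: weight = 8, length = 1, mean = 8/1 ≈ 8.000
  cycle 1 → 1: weight = 8, length = 1, mean = 8/1 ≈ 8.000
  cycle 2 → 2: weight = 5, length = 1, mean = 5/1 ≈ 5.000
  cycle 0 → 1 → 0: weight = 8, length = 2, mean = 8/2 ≈ 4.000
  cycle 0 → 2 → 0: weight = 10, length = 2, mean = 10/2 ≈ 5.000
  cycle 1 → 0 → 1: weight = 8, length = 2, mean = 8/2 ≈ 4.000
Minimum mean = 3.333, attained e.g. along the cycle 0 → 2 → 1 → 0 with weight 10 and length 3. So λ(A) = 10/3 = 10/3.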